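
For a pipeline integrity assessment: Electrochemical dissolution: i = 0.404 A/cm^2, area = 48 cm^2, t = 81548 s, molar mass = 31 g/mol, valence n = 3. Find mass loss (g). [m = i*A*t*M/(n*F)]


Apply Faraday's law: m = i*A*t*M / (n*F)
Total charge passed Q = i*A*t = 0.404*48*81548 = 1581378.816 C
m = Q*M/(n*F) = 1581378.816*31/(3*96485) = 169.3622 g

169.3622 g


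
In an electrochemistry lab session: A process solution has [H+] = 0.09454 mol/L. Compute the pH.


pH = −log10[H+]
pH = −log10(0.09454) = 1.02

1.02


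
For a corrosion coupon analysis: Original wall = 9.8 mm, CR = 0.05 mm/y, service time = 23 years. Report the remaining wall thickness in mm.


Remaining wall = original − CR × time
t = 9.8 − 0.05*23 = 9.8 − 1.15 = 8.65 mm

8.65 mm


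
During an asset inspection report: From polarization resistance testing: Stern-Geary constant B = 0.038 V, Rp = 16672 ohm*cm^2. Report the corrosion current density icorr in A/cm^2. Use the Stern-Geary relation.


Apply the Stern-Geary relation: icorr = B / Rp
icorr = 0.038 / 16672 = 2.279×10^-6 A/cm^2

2.279×10^-6 A/cm^2


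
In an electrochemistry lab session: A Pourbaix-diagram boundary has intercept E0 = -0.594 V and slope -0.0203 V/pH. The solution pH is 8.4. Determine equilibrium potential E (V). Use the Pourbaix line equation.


Apply the Pourbaix line equation: E = E0 + slope*pH
E = -0.594 + (-0.0203)*8.4 = -0.594 + (-0.17052) = -0.76452 V
Rounded to 4 decimal places: E = -0.7645 V

-0.7645 V


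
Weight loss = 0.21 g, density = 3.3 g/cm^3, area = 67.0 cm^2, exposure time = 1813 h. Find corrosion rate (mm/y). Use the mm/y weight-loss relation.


Apply the mm/y weight-loss relation: CR = 87600 * W / (D * A * T)
Numerator: 87600 * 0.21 = 18396.0
Denominator: 3.3 * 67.0 * 1813 = 400854.3
CR = 18396.0 / 400854.3 = 0.04589 mm/y

0.04589 mm/y


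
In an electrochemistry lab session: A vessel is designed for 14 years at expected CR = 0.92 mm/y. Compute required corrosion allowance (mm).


Corrosion allowance = CR × design life
CA = 0.92 * 14 = 12.88 mm

12.88 mm


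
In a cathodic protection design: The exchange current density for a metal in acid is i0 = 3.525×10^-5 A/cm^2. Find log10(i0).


i0 = 3.525×10^-5 A/cm^2
log10(i0) = -4.453

-4.453


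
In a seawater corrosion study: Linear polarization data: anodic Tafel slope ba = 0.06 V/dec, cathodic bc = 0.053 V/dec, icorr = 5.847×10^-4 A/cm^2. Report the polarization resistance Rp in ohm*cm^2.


Apply the Stern-Geary equation: Rp = ba*bc / (2.303*icorr*(ba+bc))
ba*bc = 0.06*0.053 = 0.00318
ba+bc = 0.113; 2.303*icorr*(ba+bc) = 2.303*5.847×10^-4*0.113 = 1.5216174×10^-4
Rp = 0.00318 / 1.5216174×10^-4 = 20.9 ohm*cm^2

20.9 ohm*cm^2


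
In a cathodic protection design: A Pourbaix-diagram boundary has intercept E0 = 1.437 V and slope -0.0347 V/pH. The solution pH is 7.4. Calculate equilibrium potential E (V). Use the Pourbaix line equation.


Apply the Pourbaix line equation: E = E0 + slope*pH
E = 1.437 + (-0.0347)*7.4 = 1.437 + (-0.25678) = 1.18022 V
Rounded to 3 decimal places: E = 1.180 V

1.180 V


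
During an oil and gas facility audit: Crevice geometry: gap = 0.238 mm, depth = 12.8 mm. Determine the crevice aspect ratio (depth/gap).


Aspect ratio = depth / gap
Ratio = 12.8 / 0.238 = 53.8

53.8


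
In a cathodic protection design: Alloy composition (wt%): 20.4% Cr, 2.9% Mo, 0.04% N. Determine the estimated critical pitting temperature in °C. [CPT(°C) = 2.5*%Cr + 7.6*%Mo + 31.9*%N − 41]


Apply the ASTM G48 empirical CPT estimate: CPT(°C) = 2.5*%Cr + 7.6*%Mo + 31.9*%N − 41
2.5*20.4 = 51; 7.6*2.9 = 22.04; 31.9*0.04 = 1.276
CPT = 51 + 22.04 + 1.276 − 41 = 33.316 °C
Rounded to 0.1 °C: CPT ≈ 33.3 °C

33.3 °C


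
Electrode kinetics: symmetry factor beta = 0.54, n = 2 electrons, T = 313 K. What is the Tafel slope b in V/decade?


Apply the Tafel slope relation: b = 2.303*R*T/(beta*n*F)
Numerator: 2.303 * 8.314 * 313 = 5993.06
Denominator: 0.54 * 2 * 96485 = 104203.8
b = 5993.06 / 104203.8 = 0.0575 V/decade

0.0575 V/decade


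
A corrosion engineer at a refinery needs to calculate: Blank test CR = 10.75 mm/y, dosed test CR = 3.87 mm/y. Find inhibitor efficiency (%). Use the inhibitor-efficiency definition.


Apply the inhibitor-efficiency definition: IE = (CR_blank − CR_inh)/CR_blank × 100
IE = (10.75 − 3.87) / 10.75 × 100
IE = 6.88 / 10.75 × 100 = 64.0 %

64.0 %


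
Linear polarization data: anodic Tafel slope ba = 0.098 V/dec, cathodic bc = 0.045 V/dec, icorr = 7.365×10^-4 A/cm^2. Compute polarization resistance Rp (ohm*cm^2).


Apply the Stern-Geary equation: Rp = ba*bc / (2.303*icorr*(ba+bc))
ba*bc = 0.098*0.045 = 0.00441
ba+bc = 0.143; 2.303*icorr*(ba+bc) = 2.303*7.365×10^-4*0.143 = 2.4255081×10^-4
Rp = 0.00441 / 2.4255081×10^-4 = 18.18 ohm*cm^2

18.18 ohm*cm^2


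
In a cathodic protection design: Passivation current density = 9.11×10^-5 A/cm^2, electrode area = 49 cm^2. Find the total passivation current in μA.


I = i_pass * A, then convert A → μA (×10^6)
I = 9.11×10^-5 * 49 * 10^6 = 4463.9 μA

4463.9 μA


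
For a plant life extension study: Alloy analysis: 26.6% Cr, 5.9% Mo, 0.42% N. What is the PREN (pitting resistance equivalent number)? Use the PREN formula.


Apply the PREN formula: PREN = Cr + 3.3*Mo + 16*N
PREN = 26.6 + 3.3*5.9 + 16*0.42
PREN = 26.6 + 19.47 + 6.72 = 52.79

52.79


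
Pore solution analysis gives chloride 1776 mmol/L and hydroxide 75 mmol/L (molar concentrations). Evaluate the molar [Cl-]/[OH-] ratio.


Threshold parameter = [Cl-] / [OH-] (molar basis; both in mmol/L, so units cancel)
Ratio = 1776 / 75 = 23.68

23.68


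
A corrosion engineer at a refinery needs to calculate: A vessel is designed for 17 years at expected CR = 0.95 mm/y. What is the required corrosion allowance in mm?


Corrosion allowance = CR × design life
CA = 0.95 * 17 = 16.15 mm

16.15 mm


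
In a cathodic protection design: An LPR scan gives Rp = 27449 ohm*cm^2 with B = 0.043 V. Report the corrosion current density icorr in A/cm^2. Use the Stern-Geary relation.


Apply the Stern-Geary relation: icorr = B / Rp
icorr = 0.043 / 27449 = 1.567×10^-6 A/cm^2

1.567×10^-6 A/cm^2


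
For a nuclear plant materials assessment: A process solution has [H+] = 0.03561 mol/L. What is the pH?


pH = −log10[H+]
pH = −log10(0.03561) = 1.45

1.45


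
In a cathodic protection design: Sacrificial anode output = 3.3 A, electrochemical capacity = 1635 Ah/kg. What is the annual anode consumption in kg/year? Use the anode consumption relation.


Annual consumption = current * hours per year / capacity
Rate = 3.3 * 8760 / 1635 = 17.7 kg/year

17.7 kg/year


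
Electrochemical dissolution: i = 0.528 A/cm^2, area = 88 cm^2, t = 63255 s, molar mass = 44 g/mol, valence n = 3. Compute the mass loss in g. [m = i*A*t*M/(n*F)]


Apply Faraday's law: m = i*A*t*M / (n*F)
Total charge passed Q = i*A*t = 0.528*88*63255 = 2939080.32 C
m = Q*M/(n*F) = 2939080.32*44/(3*96485) = 446.769 g

446.769 g


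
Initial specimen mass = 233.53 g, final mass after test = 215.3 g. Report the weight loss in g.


Weight loss = initial − final
WL = 233.53 − 215.3 = 18.23 g

18.23 g


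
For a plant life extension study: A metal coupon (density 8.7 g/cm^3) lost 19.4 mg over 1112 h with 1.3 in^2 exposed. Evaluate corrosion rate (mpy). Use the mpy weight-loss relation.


Apply the mpy weight-loss relation: CR = 534 * W / (D * A * T)
Numerator: 534 * 19.4 = 10359.6
Denominator: 8.7 * 1.3 * 1112 = 12576.72
CR = 10359.6 / 12576.72 = 0.824 mpy

0.824 mpy


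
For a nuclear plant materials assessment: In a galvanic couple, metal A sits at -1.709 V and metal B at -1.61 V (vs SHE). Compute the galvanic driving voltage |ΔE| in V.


Driving voltage is the absolute potential difference.
|ΔE| = |-1.709 − (-1.61)| = 0.099 V

0.099 V


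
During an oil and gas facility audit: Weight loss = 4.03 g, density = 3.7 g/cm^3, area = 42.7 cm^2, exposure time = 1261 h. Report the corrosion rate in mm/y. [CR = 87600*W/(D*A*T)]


Apply the mm/y weight-loss relation: CR = 87600 * W / (D * A * T)
Numerator: 87600 * 4.03 = 353028.0
Denominator: 3.7 * 42.7 * 1261 = 199225.39
CR = 353028.0 / 199225.39 = 1.772003 mm/y

1.772003 mm/y


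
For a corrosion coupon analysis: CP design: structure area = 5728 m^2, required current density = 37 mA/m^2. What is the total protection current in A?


I = area * current density, then convert mA → A (÷1000)
I = 5728 * 37 / 1000 = 211.94 A

211.94 A


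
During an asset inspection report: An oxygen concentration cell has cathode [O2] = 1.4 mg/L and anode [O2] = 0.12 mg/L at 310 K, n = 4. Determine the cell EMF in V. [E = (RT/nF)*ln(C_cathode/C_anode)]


Apply the Nernst concentration-cell relation: E = (RT/nF)*ln(C_cathode/C_anode)
RT/nF = 8.314*310/(4*96485) = 0.00667808 V
ln(1.4/0.12) = 2.45674
E = 0.00667808 * 2.45674 = 0.01641 V

0.01641 V


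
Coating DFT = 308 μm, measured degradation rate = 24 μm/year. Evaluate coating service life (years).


Service life = thickness / degradation rate
Life = 308 / 24 = 12.8 years

12.8 years


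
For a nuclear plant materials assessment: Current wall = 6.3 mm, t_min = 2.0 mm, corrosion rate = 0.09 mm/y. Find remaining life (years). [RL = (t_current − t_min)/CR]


Apply the remaining-life relation: RL = (t_current − t_min) / CR
RL = (6.3 − 2.0) / 0.09 = 4.3 / 0.09 = 47.8 years

47.8 years


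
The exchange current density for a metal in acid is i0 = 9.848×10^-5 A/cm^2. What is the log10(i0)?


i0 = 9.848×10^-5 A/cm^2
log10(i0) = -4.007

-4.007


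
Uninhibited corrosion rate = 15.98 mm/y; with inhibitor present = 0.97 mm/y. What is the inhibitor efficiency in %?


Apply the inhibitor-efficiency definition: IE = (CR_blank − CR_inh)/CR_blank × 100
IE = (15.98 − 0.97) / 15.98 × 100
IE = 15.01 / 15.98 × 100 = 93.9 %

93.9 %


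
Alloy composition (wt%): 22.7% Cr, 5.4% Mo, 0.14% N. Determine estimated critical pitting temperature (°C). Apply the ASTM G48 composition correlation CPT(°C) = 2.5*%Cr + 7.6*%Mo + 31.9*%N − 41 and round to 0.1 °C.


Apply the ASTM G48 empirical CPT estimate: CPT(°C) = 2.5*%Cr + 7.6*%Mo + 31.9*%N − 41
2.5*22.7 = 56.75; 7.6*5.4 = 41.04; 31.9*0.14 = 4.466
CPT = 56.75 + 41.04 + 4.466 − 41 = 61.256 °C
Rounded to 0.1 °C: CPT ≈ 61.3 °C

61.3 °C


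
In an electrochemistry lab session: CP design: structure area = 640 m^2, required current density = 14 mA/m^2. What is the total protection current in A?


I = area * current density, then convert mA → A (÷1000)
I = 640 * 14 / 1000 = 8.96 A

8.96 A


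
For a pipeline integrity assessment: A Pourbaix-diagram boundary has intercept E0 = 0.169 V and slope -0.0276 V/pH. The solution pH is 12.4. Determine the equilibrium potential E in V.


Apply the Pourbaix line equation: E = E0 + slope*pH
E = 0.169 + (-0.0276)*12.4 = 0.169 + (-0.34224) = -0.17324 V
Rounded to 4 decimal places: E = -0.1732 V

-0.1732 V


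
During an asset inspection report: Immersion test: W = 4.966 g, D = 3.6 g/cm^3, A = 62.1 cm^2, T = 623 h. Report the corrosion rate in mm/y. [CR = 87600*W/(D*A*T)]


Apply the mm/y weight-loss relation: CR = 87600 * W / (D * A * T)
Numerator: 87600 * 4.966 = 435021.6
Denominator: 3.6 * 62.1 * 623 = 139277.88
CR = 435021.6 / 139277.88 = 3.123408 mm/y

3.123408 mm/y


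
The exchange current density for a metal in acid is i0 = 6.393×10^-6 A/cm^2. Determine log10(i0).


i0 = 6.393×10^-6 A/cm^2
log10(i0) = -5.194

-5.194


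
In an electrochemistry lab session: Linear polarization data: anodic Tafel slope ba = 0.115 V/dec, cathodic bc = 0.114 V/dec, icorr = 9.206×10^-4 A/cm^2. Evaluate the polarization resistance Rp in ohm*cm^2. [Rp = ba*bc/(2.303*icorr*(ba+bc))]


Apply the Stern-Geary equation: Rp = ba*bc / (2.303*icorr*(ba+bc))
ba*bc = 0.115*0.114 = 0.01311
ba+bc = 0.229; 2.303*icorr*(ba+bc) = 2.303*9.206×10^-4*0.229 = 4.8551247×10^-4
Rp = 0.01311 / 4.8551247×10^-4 = 27.0 ohm*cm^2

27.0 ohm*cm^2


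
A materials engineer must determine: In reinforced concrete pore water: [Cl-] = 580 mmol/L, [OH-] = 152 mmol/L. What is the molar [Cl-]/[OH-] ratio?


Threshold parameter = [Cl-] / [OH-] (molar basis; both in mmol/L, so units cancel)
Ratio = 580 / 152 = 3.82

3.82


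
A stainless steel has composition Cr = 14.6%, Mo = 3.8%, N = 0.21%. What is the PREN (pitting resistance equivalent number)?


Apply the PREN formula: PREN = Cr + 3.3*Mo + 16*N
PREN = 14.6 + 3.3*3.8 + 16*0.21
PREN = 14.6 + 12.54 + 3.36 = 30.5

30.5


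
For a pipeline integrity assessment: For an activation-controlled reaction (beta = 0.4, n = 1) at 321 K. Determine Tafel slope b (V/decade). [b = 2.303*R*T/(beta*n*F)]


Apply the Tafel slope relation: b = 2.303*R*T/(beta*n*F)
Numerator: 2.303 * 8.314 * 321 = 6146.23
Denominator: 0.4 * 1 * 96485 = 38594.0
b = 6146.23 / 38594.0 = 0.159 V/decade

0.159 V/decade


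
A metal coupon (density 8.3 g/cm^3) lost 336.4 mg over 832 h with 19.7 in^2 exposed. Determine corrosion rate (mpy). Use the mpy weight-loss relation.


Apply the mpy weight-loss relation: CR = 534 * W / (D * A * T)
Numerator: 534 * 336.4 = 179637.6
Denominator: 8.3 * 19.7 * 832 = 136040.32
CR = 179637.6 / 136040.32 = 1.3205 mpy

1.3205 mpy


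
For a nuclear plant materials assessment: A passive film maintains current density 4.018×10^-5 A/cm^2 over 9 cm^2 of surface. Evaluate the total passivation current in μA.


I = i_pass * A, then convert A → μA (×10^6)
I = 4.018×10^-5 * 9 * 10^6 = 361.62 μA

361.62 μA


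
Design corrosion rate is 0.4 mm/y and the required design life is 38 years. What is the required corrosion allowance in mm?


Corrosion allowance = CR × design life
CA = 0.4 * 38 = 15.2 mm

15.2 mm


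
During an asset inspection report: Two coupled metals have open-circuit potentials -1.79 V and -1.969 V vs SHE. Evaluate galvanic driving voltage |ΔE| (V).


Driving voltage is the absolute potential difference.
|ΔE| = |-1.79 − (-1.969)| = 0.179 V

0.179 V


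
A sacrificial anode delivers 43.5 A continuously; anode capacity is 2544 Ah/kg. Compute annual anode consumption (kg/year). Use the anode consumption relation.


Annual consumption = current * hours per year / capacity
Rate = 43.5 * 8760 / 2544 = 149.8 kg/year

149.8 kg/year


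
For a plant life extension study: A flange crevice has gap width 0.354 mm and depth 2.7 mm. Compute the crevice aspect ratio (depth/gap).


Aspect ratio = depth / gap
Ratio = 2.7 / 0.354 = 7.6

7.6


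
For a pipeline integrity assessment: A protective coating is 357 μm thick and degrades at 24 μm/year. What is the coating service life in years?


Service life = thickness / degradation rate
Life = 357 / 24 = 14.9 years

14.9 years


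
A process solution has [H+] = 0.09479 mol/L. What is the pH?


pH = −log10[H+]
pH = −log10(0.09479) = 1.02

1.02


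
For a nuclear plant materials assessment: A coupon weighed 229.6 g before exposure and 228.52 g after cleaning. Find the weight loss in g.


Weight loss = initial − final
WL = 229.6 − 228.52 = 1.08 g

1.08 g


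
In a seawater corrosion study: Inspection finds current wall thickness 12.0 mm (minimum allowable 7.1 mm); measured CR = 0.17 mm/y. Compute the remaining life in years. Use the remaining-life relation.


Apply the remaining-life relation: RL = (t_current − t_min) / CR
RL = (12.0 − 7.1) / 0.17 = 4.9 / 0.17 = 28.8 years

28.8 years


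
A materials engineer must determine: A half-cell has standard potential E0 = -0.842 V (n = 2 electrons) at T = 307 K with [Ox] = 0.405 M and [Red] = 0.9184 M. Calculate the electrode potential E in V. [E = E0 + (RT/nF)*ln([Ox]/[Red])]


Apply the Nernst equation: E = E0 + (RT/nF)*ln([Ox]/[Red])
Step 1: RT/nF = 8.314*307/(2*96485) = 0.01322692 V
Step 2: [Ox]/[Red] = 0.405/0.9184 = 0.440984
Step 3: ln(0.440984) = -0.818747
Step 4: correction = 0.01322692 * -0.818747 = -0.011 V
E = -0.842 + -0.011 = -0.853 V

-0.853 V


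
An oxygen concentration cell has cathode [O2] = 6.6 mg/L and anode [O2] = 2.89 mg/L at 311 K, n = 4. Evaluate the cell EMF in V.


Apply the Nernst concentration-cell relation: E = (RT/nF)*ln(C_cathode/C_anode)
RT/nF = 8.314*311/(4*96485) = 0.00669963 V
ln(6.6/2.89) = 0.82581
E = 0.00669963 * 0.82581 = 0.00553 V

0.00553 V


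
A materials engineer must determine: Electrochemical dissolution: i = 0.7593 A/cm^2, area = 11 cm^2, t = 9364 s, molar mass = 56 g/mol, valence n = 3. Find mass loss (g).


Apply Faraday's law: m = i*A*t*M / (n*F)
Total charge passed Q = i*A*t = 0.7593*11*9364 = 78210.9372 C
m = Q*M/(n*F) = 78210.9372*56/(3*96485) = 15.13124 g

15.13124 g


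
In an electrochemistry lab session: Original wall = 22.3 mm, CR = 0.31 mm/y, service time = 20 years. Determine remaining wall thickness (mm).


Remaining wall = original − CR × time
t = 22.3 − 0.31*20 = 22.3 − 6.2 = 16.1 mm

16.1 mm


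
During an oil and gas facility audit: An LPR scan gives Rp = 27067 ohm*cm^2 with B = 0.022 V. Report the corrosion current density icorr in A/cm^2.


Apply the Stern-Geary relation: icorr = B / Rp
icorr = 0.022 / 27067 = 8.128×10^-7 A/cm^2

8.128×10^-7 A/cm^2


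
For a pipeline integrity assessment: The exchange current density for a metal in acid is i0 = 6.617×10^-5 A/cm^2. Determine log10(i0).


i0 = 6.617×10^-5 A/cm^2
log10(i0) = -4.179

-4.179


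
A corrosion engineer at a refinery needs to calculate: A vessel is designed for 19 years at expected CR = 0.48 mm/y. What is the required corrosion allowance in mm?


Corrosion allowance = CR × design life
CA = 0.48 * 19 = 9.12 mm

9.12 mm


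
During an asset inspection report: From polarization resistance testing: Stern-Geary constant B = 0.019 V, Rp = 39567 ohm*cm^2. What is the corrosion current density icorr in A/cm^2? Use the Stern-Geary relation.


Apply the Stern-Geary relation: icorr = B / Rp
icorr = 0.019 / 39567 = 4.802×10^-7 A/cm^2

4.802×10^-7 A/cm^2


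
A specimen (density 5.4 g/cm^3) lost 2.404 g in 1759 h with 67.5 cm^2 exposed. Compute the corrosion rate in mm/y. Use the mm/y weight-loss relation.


Apply the mm/y weight-loss relation: CR = 87600 * W / (D * A * T)
Numerator: 87600 * 2.404 = 210590.4
Denominator: 5.4 * 67.5 * 1759 = 641155.5
CR = 210590.4 / 641155.5 = 0.32845 mm/y

0.32845 mm/y


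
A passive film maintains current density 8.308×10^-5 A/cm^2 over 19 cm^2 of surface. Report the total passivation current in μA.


I = i_pass * A, then convert A → μA (×10^6)
I = 8.308×10^-5 * 19 * 10^6 = 1578.52 μA

1578.52 μA


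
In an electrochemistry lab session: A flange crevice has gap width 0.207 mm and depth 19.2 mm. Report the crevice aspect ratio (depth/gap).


Aspect ratio = depth / gap
Ratio = 19.2 / 0.207 = 92.8

92.8


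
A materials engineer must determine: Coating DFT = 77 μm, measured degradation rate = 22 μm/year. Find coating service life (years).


Service life = thickness / degradation rate
Life = 77 / 22 = 3.5 years

3.5 years


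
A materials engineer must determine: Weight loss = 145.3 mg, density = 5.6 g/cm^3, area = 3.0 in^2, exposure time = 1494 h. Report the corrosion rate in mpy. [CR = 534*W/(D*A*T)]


Apply the mpy weight-loss relation: CR = 534 * W / (D * A * T)
Numerator: 534 * 145.3 = 77590.2
Denominator: 5.6 * 3.0 * 1494 = 25099.2
CR = 77590.2 / 25099.2 = 3.09134 mpy

3.09134 mpy


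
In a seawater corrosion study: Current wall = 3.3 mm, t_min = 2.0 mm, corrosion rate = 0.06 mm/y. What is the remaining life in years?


Apply the remaining-life relation: RL = (t_current − t_min) / CR
RL = (3.3 − 2.0) / 0.06 = 1.3 / 0.06 = 21.7 years

21.7 years


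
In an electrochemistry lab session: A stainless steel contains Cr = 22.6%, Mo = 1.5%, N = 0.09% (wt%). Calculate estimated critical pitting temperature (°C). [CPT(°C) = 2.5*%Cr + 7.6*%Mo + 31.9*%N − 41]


Apply the ASTM G48 empirical CPT estimate: CPT(°C) = 2.5*%Cr + 7.6*%Mo + 31.9*%N − 41
2.5*22.6 = 56.5; 7.6*1.5 = 11.4; 31.9*0.09 = 2.871
CPT = 56.5 + 11.4 + 2.871 − 41 = 29.771 °C
Rounded to 0.1 °C: CPT ≈ 29.8 °C

29.8 °C


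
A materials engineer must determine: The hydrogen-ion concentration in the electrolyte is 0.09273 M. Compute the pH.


pH = −log10[H+]
pH = −log10(0.09273) = 1.03

1.03


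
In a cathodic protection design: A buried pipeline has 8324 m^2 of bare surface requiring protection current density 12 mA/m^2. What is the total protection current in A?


I = area * current density, then convert mA → A (÷1000)
I = 8324 * 12 / 1000 = 99.89 A

99.89 A


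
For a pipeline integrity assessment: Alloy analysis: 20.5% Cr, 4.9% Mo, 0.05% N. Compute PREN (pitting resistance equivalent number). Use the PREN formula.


Apply the PREN formula: PREN = Cr + 3.3*Mo + 16*N
PREN = 20.5 + 3.3*4.9 + 16*0.05
PREN = 20.5 + 16.17 + 0.8 = 37.47

37.47


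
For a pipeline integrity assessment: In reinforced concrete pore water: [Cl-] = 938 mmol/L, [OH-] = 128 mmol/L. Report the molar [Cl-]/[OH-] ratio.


Threshold parameter = [Cl-] / [OH-] (molar basis; both in mmol/L, so units cancel)
Ratio = 938 / 128 = 7.33

7.33


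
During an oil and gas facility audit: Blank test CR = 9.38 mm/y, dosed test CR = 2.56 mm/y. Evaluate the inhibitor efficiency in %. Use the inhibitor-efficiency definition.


Apply the inhibitor-efficiency definition: IE = (CR_blank − CR_inh)/CR_blank × 100
IE = (9.38 − 2.56) / 9.38 × 100
IE = 6.82 / 9.38 × 100 = 72.7 %

72.7 %


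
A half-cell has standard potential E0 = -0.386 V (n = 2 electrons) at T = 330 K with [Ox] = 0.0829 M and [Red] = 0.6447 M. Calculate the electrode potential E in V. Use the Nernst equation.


Apply the Nernst equation: E = E0 + (RT/nF)*ln([Ox]/[Red])
Step 1: RT/nF = 8.314*330/(2*96485) = 0.01421786 V
Step 2: [Ox]/[Red] = 0.0829/0.6447 = 0.128587
Step 3: ln(0.128587) = -2.05115
Step 4: correction = 0.01421786 * -2.05115 = -0.0292 V
E = -0.386 + -0.0292 = -0.4152 V

-0.4152 V


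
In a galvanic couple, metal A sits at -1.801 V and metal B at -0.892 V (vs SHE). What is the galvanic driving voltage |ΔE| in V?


Driving voltage is the absolute potential difference.
|ΔE| = |-1.801 − (-0.892)| = 0.909 V

0.909 V


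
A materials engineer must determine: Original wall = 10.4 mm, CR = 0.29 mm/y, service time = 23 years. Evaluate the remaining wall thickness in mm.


Remaining wall = original − CR × time
t = 10.4 − 0.29*23 = 10.4 − 6.67 = 3.73 mm

3.73 mm


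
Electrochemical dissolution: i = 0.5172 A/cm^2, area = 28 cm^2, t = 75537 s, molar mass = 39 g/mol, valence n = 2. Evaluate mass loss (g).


Apply Faraday's law: m = i*A*t*M / (n*F)
Total charge passed Q = i*A*t = 0.5172*28*75537 = 1093896.6192 C
m = Q*M/(n*F) = 1093896.6192*39/(2*96485) = 221.0808 g

221.0808 g


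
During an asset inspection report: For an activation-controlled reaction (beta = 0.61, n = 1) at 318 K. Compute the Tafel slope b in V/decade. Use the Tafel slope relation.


Apply the Tafel slope relation: b = 2.303*R*T/(beta*n*F)
Numerator: 2.303 * 8.314 * 318 = 6088.79
Denominator: 0.61 * 1 * 96485 = 58855.85
b = 6088.79 / 58855.85 = 0.103 V/decade

0.103 V/decade


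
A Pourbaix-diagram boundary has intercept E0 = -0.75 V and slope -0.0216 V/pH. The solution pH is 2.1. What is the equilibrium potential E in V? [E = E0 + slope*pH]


Apply the Pourbaix line equation: E = E0 + slope*pH
E = -0.75 + (-0.0216)*2.1 = -0.75 + (-0.04536) = -0.79536 V
Rounded to 3 decimal places: E = -0.795 V

-0.795 V


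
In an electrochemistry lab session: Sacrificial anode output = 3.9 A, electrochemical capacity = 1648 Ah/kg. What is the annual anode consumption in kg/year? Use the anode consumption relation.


Annual consumption = current * hours per year / capacity
Rate = 3.9 * 8760 / 1648 = 20.7 kg/year

20.7 kg/year


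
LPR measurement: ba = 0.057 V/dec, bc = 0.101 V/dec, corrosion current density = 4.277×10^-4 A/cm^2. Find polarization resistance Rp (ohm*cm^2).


Apply the Stern-Geary equation: Rp = ba*bc / (2.303*icorr*(ba+bc))
ba*bc = 0.057*0.101 = 0.005757
ba+bc = 0.158; 2.303*icorr*(ba+bc) = 2.303*4.277×10^-4*0.158 = 1.5562891×10^-4
Rp = 0.005757 / 1.5562891×10^-4 = 37.0 ohm*cm^2

37.0 ohm*cm^2


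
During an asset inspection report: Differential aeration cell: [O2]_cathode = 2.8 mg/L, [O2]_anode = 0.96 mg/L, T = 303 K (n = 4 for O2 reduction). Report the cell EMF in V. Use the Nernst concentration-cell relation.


Apply the Nernst concentration-cell relation: E = (RT/nF)*ln(C_cathode/C_anode)
RT/nF = 8.314*303/(4*96485) = 0.00652729 V
ln(2.8/0.96) = 1.07044
E = 0.00652729 * 1.07044 = 0.00699 V

0.00699 V


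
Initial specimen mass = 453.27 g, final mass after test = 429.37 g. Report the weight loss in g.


Weight loss = initial − final
WL = 453.27 − 429.37 = 23.9 g

23.9 g


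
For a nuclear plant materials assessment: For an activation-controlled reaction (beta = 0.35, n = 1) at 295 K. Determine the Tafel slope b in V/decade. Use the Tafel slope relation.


Apply the Tafel slope relation: b = 2.303*R*T/(beta*n*F)
Numerator: 2.303 * 8.314 * 295 = 5648.41
Denominator: 0.35 * 1 * 96485 = 33769.75
b = 5648.41 / 33769.75 = 0.1673 V/decade

0.1673 V/decade


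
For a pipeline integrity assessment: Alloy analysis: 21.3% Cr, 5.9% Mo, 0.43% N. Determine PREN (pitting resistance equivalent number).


Apply the PREN formula: PREN = Cr + 3.3*Mo + 16*N
PREN = 21.3 + 3.3*5.9 + 16*0.43
PREN = 21.3 + 19.47 + 6.88 = 47.65

47.65


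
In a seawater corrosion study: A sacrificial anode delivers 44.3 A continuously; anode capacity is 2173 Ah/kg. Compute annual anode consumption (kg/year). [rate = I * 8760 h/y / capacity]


Annual consumption = current * hours per year / capacity
Rate = 44.3 * 8760 / 2173 = 178.6 kg/year

178.6 kg/year


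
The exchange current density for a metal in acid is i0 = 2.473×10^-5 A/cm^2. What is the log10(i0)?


i0 = 2.473×10^-5 A/cm^2
log10(i0) = -4.607

-4.607


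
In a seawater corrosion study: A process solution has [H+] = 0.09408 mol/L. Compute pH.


pH = −log10[H+]
pH = −log10(0.09408) = 1.03

1.03


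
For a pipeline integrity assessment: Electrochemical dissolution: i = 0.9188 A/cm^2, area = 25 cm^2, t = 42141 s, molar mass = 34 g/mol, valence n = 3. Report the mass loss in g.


Apply Faraday's law: m = i*A*t*M / (n*F)
Total charge passed Q = i*A*t = 0.9188*25*42141 = 967978.77 C
m = Q*M/(n*F) = 967978.77*34/(3*96485) = 113.70085 g

113.70085 g


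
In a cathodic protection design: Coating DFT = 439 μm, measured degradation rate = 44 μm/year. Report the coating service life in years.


Service life = thickness / degradation rate
Life = 439 / 44 = 10.0 years

10.0 years


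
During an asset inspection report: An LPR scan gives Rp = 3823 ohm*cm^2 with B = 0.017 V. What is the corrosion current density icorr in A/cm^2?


Apply the Stern-Geary relation: icorr = B / Rp
icorr = 0.017 / 3823 = 4.447×10^-6 A/cm^2

4.447×10^-6 A/cm^2


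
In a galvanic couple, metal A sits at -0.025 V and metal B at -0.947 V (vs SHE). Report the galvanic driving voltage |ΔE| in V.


Driving voltage is the absolute potential difference.
|ΔE| = |-0.025 − (-0.947)| = 0.922 V

0.922 V


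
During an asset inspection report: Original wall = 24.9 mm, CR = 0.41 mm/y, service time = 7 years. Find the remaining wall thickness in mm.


Remaining wall = original − CR × time
t = 24.9 − 0.41*7 = 24.9 − 2.87 = 22.03 mm

22.03 mm


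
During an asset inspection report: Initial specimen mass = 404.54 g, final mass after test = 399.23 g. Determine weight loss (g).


Weight loss = initial − final
WL = 404.54 − 399.23 = 5.31 g

5.31 g


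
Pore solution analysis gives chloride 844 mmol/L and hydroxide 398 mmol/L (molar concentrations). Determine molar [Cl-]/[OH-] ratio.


Threshold parameter = [Cl-] / [OH-] (molar basis; both in mmol/L, so units cancel)
Ratio = 844 / 398 = 2.12

2.12


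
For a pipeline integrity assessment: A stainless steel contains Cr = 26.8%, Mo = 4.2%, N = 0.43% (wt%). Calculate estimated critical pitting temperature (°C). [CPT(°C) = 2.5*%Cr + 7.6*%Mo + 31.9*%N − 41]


Apply the ASTM G48 empirical CPT estimate: CPT(°C) = 2.5*%Cr + 7.6*%Mo + 31.9*%N − 41
2.5*26.8 = 67; 7.6*4.2 = 31.92; 31.9*0.43 = 13.717
CPT = 67 + 31.92 + 13.717 − 41 = 71.637 °C
Rounded to 0.1 °C: CPT ≈ 71.6 °C

71.6 °C


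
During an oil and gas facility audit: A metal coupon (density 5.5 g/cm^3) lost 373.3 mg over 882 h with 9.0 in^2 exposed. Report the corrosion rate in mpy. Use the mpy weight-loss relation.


Apply the mpy weight-loss relation: CR = 534 * W / (D * A * T)
Numerator: 534 * 373.3 = 199342.2
Denominator: 5.5 * 9.0 * 882 = 43659.0
CR = 199342.2 / 43659.0 = 4.56589 mpy

4.56589 mpy


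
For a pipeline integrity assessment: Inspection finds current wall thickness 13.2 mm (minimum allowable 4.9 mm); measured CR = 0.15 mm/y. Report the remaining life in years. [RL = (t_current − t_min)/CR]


Apply the remaining-life relation: RL = (t_current − t_min) / CR
RL = (13.2 − 4.9) / 0.15 = 8.3 / 0.15 = 55.3 years

55.3 years


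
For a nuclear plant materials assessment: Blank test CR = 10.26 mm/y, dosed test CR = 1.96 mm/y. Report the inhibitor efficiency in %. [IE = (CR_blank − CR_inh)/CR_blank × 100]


Apply the inhibitor-efficiency definition: IE = (CR_blank − CR_inh)/CR_blank × 100
IE = (10.26 − 1.96) / 10.26 × 100
IE = 8.3 / 10.26 × 100 = 80.9 %

80.9 %


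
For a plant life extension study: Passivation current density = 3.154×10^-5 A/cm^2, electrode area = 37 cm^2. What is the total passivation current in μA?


I = i_pass * A, then convert A → μA (×10^6)
I = 3.154×10^-5 * 37 * 10^6 = 1166.98 μA

1166.98 μA


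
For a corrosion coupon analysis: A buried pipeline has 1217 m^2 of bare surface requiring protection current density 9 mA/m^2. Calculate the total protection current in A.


I = area * current density, then convert mA → A (÷1000)
I = 1217 * 9 / 1000 = 10.95 A

10.95 A


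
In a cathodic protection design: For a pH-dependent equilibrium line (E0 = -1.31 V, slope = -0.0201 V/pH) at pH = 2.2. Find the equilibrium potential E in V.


Apply the Pourbaix line equation: E = E0 + slope*pH
E = -1.31 + (-0.0201)*2.2 = -1.31 + (-0.04422) = -1.35422 V
Rounded to 4 decimal places: E = -1.3542 V

-1.3542 V


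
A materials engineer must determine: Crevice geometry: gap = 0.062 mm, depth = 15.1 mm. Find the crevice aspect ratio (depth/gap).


Aspect ratio = depth / gap
Ratio = 15.1 / 0.062 = 243.5

243.5


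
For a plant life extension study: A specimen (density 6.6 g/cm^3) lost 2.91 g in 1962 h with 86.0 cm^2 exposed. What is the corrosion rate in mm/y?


Apply the mm/y weight-loss relation: CR = 87600 * W / (D * A * T)
Numerator: 87600 * 2.91 = 254916.0
Denominator: 6.6 * 86.0 * 1962 = 1113631.2
CR = 254916.0 / 1113631.2 = 0.228905 mm/y

0.228905 mm/y


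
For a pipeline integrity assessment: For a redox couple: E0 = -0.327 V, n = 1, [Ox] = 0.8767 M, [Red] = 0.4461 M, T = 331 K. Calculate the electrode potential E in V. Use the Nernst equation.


Apply the Nernst equation: E = E0 + (RT/nF)*ln([Ox]/[Red])
Step 1: RT/nF = 8.314*331/(1*96485) = 0.02852188 V
Step 2: [Ox]/[Red] = 0.8767/0.4461 = 1.965254
Step 3: ln(1.965254) = 0.675621
Step 4: correction = 0.02852188 * 0.675621 = 0.0193 V
E = -0.327 + 0.0193 = -0.3077 V

-0.3077 V


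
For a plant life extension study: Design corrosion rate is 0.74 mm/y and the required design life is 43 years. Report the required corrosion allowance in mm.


Corrosion allowance = CR × design life
CA = 0.74 * 43 = 31.82 mm

31.82 mm


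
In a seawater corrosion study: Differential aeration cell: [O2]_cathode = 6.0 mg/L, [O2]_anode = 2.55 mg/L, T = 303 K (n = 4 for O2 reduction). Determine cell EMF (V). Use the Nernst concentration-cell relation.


Apply the Nernst concentration-cell relation: E = (RT/nF)*ln(C_cathode/C_anode)
RT/nF = 8.314*303/(4*96485) = 0.00652729 V
ln(6.0/2.55) = 0.85567
E = 0.00652729 * 0.85567 = 0.00559 V

0.00559 V


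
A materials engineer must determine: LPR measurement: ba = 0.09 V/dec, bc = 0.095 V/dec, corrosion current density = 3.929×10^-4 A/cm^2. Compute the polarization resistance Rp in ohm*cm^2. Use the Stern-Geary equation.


Apply the Stern-Geary equation: Rp = ba*bc / (2.303*icorr*(ba+bc))
ba*bc = 0.09*0.095 = 0.00855
ba+bc = 0.185; 2.303*icorr*(ba+bc) = 2.303*3.929×10^-4*0.185 = 1.6739701×10^-4
Rp = 0.00855 / 1.6739701×10^-4 = 51.08 ohm*cm^2

51.08 ohm*cm^2


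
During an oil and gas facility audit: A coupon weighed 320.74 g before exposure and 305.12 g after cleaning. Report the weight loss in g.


Weight loss = initial − final
WL = 320.74 − 305.12 = 15.62 g

15.62 g


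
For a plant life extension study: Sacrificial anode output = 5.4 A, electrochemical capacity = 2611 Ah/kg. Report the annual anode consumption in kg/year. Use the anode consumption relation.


Annual consumption = current * hours per year / capacity
Rate = 5.4 * 8760 / 2611 = 18.1 kg/year

18.1 kg/year


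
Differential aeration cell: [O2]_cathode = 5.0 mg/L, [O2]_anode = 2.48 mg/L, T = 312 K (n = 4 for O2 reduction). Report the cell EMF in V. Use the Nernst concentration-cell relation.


Apply the Nernst concentration-cell relation: E = (RT/nF)*ln(C_cathode/C_anode)
RT/nF = 8.314*312/(4*96485) = 0.00672117 V
ln(5.0/2.48) = 0.70118
E = 0.00672117 * 0.70118 = 0.00471 V

0.00471 V


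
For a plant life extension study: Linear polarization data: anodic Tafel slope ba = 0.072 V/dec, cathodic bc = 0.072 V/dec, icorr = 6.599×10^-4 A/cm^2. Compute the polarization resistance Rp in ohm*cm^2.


Apply the Stern-Geary equation: Rp = ba*bc / (2.303*icorr*(ba+bc))
ba*bc = 0.072*0.072 = 0.005184
ba+bc = 0.144; 2.303*icorr*(ba+bc) = 2.303*6.599×10^-4*0.144 = 2.1884396×10^-4
Rp = 0.005184 / 2.1884396×10^-4 = 23.69 ohm*cm^2

23.69 ohm*cm^2


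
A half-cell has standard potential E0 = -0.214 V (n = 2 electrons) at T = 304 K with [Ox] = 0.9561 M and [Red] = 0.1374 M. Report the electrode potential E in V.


Apply the Nernst equation: E = E0 + (RT/nF)*ln([Ox]/[Red])
Step 1: RT/nF = 8.314*304/(2*96485) = 0.01309766 V
Step 2: [Ox]/[Red] = 0.9561/0.1374 = 6.958515
Step 3: ln(6.958515) = 1.939966
Step 4: correction = 0.01309766 * 1.939966 = 0.025 V
E = -0.214 + 0.025 = -0.189 V

-0.189 V


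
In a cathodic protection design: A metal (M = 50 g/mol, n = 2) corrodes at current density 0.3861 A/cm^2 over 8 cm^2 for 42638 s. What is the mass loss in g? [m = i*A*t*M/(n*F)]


Apply Faraday's law: m = i*A*t*M / (n*F)
Total charge passed Q = i*A*t = 0.3861*8*42638 = 131700.2544 C
m = Q*M/(n*F) = 131700.2544*50/(2*96485) = 34.12454 g

34.12454 g


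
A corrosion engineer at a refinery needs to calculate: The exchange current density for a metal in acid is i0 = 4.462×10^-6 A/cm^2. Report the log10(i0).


i0 = 4.462×10^-6 A/cm^2
log10(i0) = -5.35

-5.35


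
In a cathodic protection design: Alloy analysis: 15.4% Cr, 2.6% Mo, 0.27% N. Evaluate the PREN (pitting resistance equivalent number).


Apply the PREN formula: PREN = Cr + 3.3*Mo + 16*N
PREN = 15.4 + 3.3*2.6 + 16*0.27
PREN = 15.4 + 8.58 + 4.32 = 28.3

28.3


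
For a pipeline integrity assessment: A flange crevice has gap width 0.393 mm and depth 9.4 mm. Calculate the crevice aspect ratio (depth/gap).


Aspect ratio = depth / gap
Ratio = 9.4 / 0.393 = 23.9

23.9


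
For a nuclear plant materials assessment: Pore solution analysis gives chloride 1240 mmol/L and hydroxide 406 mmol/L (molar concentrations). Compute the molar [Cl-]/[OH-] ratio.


Threshold parameter = [Cl-] / [OH-] (molar basis; both in mmol/L, so units cancel)
Ratio = 1240 / 406 = 3.05

3.05


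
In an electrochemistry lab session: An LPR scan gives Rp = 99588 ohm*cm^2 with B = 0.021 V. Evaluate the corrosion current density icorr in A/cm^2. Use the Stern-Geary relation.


Apply the Stern-Geary relation: icorr = B / Rp
icorr = 0.021 / 99588 = 2.109×10^-7 A/cm^2

2.109×10^-7 A/cm^2


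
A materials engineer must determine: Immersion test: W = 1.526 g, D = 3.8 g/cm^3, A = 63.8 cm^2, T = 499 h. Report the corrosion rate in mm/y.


Apply the mm/y weight-loss relation: CR = 87600 * W / (D * A * T)
Numerator: 87600 * 1.526 = 133677.6
Denominator: 3.8 * 63.8 * 499 = 120977.56
CR = 133677.6 / 120977.56 = 1.104978 mm/y

1.104978 mm/y


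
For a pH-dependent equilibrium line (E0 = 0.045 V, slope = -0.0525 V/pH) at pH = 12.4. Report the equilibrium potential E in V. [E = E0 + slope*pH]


Apply the Pourbaix line equation: E = E0 + slope*pH
E = 0.045 + (-0.0525)*12.4 = 0.045 + (-0.651) = -0.606 V
Rounded to 4 decimal places: E = -0.6060 V

-0.6060 V


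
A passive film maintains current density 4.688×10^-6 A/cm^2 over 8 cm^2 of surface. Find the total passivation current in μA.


I = i_pass * A, then convert A → μA (×10^6)
I = 4.688×10^-6 * 8 * 10^6 = 37.5 μA

37.5 μA


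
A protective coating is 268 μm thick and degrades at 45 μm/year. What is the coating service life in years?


Service life = thickness / degradation rate
Life = 268 / 45 = 6.0 years

6.0 years


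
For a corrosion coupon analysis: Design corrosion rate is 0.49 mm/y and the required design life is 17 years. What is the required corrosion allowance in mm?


Corrosion allowance = CR × design life
CA = 0.49 * 17 = 8.33 mm

8.33 mm


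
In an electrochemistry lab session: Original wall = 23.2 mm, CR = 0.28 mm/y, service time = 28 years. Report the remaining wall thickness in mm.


Remaining wall = original − CR × time
t = 23.2 − 0.28*28 = 23.2 − 7.84 = 15.36 mm

15.36 mm


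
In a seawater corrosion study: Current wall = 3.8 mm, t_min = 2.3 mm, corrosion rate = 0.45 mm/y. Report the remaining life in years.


Apply the remaining-life relation: RL = (t_current − t_min) / CR
RL = (3.8 − 2.3) / 0.45 = 1.5 / 0.45 = 3.3 years

3.3 years


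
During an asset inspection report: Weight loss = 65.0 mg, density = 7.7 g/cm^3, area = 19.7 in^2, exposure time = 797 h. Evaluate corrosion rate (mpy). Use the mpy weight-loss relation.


Apply the mpy weight-loss relation: CR = 534 * W / (D * A * T)
Numerator: 534 * 65.0 = 34710.0
Denominator: 7.7 * 19.7 * 797 = 120896.93
CR = 34710.0 / 120896.93 = 0.287 mpy

0.287 mpy


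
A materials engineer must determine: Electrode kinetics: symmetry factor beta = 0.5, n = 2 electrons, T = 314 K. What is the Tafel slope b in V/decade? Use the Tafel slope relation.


Apply the Tafel slope relation: b = 2.303*R*T/(beta*n*F)
Numerator: 2.303 * 8.314 * 314 = 6012.2
Denominator: 0.5 * 2 * 96485 = 96485.0
b = 6012.2 / 96485.0 = 0.062 V/decade

0.062 V/decade


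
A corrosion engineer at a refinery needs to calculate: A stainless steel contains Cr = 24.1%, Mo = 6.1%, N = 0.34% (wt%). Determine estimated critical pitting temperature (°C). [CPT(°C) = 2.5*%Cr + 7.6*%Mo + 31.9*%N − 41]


Apply the ASTM G48 empirical CPT estimate: CPT(°C) = 2.5*%Cr + 7.6*%Mo + 31.9*%N − 41
2.5*24.1 = 60.25; 7.6*6.1 = 46.36; 31.9*0.34 = 10.846
CPT = 60.25 + 46.36 + 10.846 − 41 = 76.456 °C
Rounded to 0.1 °C: CPT ≈ 76.5 °C

76.5 °C


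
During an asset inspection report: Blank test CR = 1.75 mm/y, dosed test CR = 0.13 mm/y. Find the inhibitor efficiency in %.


Apply the inhibitor-efficiency definition: IE = (CR_blank − CR_inh)/CR_blank × 100
IE = (1.75 − 0.13) / 1.75 × 100
IE = 1.62 / 1.75 × 100 = 92.6 %

92.6 %


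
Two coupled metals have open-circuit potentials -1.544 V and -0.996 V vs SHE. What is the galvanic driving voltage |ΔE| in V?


Driving voltage is the absolute potential difference.
|ΔE| = |-1.544 − (-0.996)| = 0.548 V

0.548 V


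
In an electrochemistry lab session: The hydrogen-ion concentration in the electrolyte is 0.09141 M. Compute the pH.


pH = −log10[H+]
pH = −log10(0.09141) = 1.04

1.04
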